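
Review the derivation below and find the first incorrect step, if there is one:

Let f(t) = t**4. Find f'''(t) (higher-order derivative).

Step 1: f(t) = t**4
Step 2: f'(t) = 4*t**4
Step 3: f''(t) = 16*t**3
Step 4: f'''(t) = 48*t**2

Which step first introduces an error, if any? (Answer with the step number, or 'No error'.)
Step 2

Step 2 is incorrect due to a wrong exponent.
The step shows: 4*t**4
The correct value should be: 4*t**3

Explanation: The exponent 3 on t was incorrectly written as 4: the term 4*t**3 was incorrectly written as 4*t**4
The later steps are derived from this incorrect expression, so the error originates in Step 2.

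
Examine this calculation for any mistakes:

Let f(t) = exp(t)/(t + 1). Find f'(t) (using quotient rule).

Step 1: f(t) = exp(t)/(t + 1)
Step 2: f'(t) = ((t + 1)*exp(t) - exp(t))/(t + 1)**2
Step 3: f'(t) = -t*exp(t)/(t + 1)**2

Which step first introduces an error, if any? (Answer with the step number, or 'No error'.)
Step 3

Step 3 is incorrect due to a sign flip.
The step shows: -t*exp(t)/(t + 1)**2
The correct value should be: t*exp(t)/(t + 1)**2

Explanation: The sign of the whole expression was flipped: the term t*exp(t)/(t + 1)**2 was incorrectly written as -t*exp(t)/(t + 1)**2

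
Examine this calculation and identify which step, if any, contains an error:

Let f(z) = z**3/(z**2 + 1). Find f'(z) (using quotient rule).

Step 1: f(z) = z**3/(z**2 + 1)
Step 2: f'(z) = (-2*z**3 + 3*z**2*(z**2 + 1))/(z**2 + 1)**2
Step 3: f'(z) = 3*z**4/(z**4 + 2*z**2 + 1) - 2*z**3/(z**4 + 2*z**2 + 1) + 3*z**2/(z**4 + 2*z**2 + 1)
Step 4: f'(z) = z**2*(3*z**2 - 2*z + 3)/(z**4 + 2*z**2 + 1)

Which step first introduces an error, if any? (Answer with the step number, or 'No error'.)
Step 2

Step 2 is incorrect due to a wrong exponent.
The step shows: (-2*z**3 + 3*z**2*(z**2 + 1))/(z**2 + 1)**2
The correct value should be: (-2*z**4 + 3*z**2*(z**2 + 1))/(z**2 + 1)**2

Explanation: The exponent 4 on z was incorrectly written as 3: the term (-2*z**4 + 3*z**2*(z**2 + 1))/(z**2 + 1)**2 was incorrectly written as (-2*z**3 + 3*z**2*(z**2 + 1))/(z**2 + 1)**2
The later steps are derived from this incorrect expression, so the error originates in Step 2.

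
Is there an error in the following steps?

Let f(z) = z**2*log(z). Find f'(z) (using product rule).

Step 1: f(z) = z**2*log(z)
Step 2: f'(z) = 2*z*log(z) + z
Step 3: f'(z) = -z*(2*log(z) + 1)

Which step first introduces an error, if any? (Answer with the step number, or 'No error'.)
Step 3

Step 3 is incorrect due to a sign flip.
The step shows: -z*(2*log(z) + 1)
The correct value should be: z*(2*log(z) + 1)

Explanation: The sign of the whole expression was flipped: the term z*(2*log(z) + 1) was incorrectly written as -z*(2*log(z) + 1)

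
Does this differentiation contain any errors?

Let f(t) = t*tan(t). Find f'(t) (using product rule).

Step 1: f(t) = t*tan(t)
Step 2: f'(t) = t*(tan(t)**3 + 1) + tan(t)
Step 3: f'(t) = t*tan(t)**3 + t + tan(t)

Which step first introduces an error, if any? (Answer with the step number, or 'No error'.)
Step 2

Step 2 is incorrect due to a wrong exponent.
The step shows: t*(tan(t)**3 + 1) + tan(t)
The correct value should be: t*(tan(t)**2 + 1) + tan(t)

Explanation: The exponent 2 on tan(t) was incorrectly written as 3: the term t*(tan(t)**2 + 1) was incorrectly written as t*(tan(t)**3 + 1)
The later steps are derived from this incorrect expression, so the error originates in Step 2.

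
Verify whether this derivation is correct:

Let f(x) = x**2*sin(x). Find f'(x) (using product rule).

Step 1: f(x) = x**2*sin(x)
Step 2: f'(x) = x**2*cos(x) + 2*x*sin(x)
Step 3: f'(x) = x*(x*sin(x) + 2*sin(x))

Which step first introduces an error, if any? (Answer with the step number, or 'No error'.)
Step 3

Step 3 is incorrect due to a wrong trig function.
The step shows: x*(x*sin(x) + 2*sin(x))
The correct value should be: x*(x*cos(x) + 2*sin(x))

Explanation: cos(x) was incorrectly written as sin(x): the term x*(x*cos(x) + 2*sin(x)) was incorrectly written as x*(x*sin(x) + 2*sin(x))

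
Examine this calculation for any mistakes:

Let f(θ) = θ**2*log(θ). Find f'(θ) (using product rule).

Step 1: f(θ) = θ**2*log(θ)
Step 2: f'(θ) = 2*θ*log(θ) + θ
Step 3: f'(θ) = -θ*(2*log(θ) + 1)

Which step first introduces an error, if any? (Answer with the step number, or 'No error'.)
Step 3

Step 3 is incorrect due to a sign flip.
The step shows: -θ*(2*log(θ) + 1)
The correct value should be: θ*(2*log(θ) + 1)

Explanation: The sign of the whole expression was flipped: the term θ*(2*log(θ) + 1) was incorrectly written as -θ*(2*log(θ) + 1)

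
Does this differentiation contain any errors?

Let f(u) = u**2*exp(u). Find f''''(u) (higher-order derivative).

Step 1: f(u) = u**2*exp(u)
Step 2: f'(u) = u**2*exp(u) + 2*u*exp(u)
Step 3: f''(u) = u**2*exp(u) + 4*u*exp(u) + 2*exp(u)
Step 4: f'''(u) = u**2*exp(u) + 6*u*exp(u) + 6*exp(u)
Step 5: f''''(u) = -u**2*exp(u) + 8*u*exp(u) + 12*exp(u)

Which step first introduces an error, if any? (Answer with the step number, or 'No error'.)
Step 5

Step 5 is incorrect due to a sign flip.
The step shows: -u**2*exp(u) + 8*u*exp(u) + 12*exp(u)
The correct value should be: u**2*exp(u) + 8*u*exp(u) + 12*exp(u)

Explanation: The sign of one term was flipped: the term u**2*exp(u) was incorrectly written as -u**2*exp(u)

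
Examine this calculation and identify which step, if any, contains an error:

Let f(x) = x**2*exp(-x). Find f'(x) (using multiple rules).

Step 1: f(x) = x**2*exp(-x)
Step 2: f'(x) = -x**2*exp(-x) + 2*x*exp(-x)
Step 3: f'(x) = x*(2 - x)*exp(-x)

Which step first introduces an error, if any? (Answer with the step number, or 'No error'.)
No error

All steps in this derivation are correct.
The final answer f'(x) = x*(2 - x)*exp(-x) is valid.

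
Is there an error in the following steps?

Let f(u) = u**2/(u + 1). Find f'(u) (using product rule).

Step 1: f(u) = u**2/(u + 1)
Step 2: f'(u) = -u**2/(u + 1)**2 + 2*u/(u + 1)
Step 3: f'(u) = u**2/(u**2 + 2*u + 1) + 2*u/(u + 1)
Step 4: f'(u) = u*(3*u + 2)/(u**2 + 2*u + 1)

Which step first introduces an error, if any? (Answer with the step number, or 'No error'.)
Step 3

Step 3 is incorrect due to a sign flip.
The step shows: u**2/(u**2 + 2*u + 1) + 2*u/(u + 1)
The correct value should be: -u**2/(u**2 + 2*u + 1) + 2*u/(u + 1)

Explanation: The sign of one term was flipped: the term -u**2/(u**2 + 2*u + 1) was incorrectly written as u**2/(u**2 + 2*u + 1)
The later steps are derived from this incorrect expression, so the error originates in Step 3.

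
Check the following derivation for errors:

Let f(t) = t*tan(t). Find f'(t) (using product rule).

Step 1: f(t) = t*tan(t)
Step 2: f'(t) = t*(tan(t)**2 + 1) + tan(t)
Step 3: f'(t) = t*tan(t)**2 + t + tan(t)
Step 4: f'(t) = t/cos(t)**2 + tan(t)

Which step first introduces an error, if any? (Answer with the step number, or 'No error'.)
No error

All steps in this derivation are correct.
The final answer f'(t) = t/cos(t)**2 + tan(t) is valid.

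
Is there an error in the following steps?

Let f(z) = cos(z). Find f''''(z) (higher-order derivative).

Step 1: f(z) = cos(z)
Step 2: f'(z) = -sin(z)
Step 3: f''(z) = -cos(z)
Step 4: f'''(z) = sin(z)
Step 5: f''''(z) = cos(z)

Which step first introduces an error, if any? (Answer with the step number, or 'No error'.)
No error

All steps in this derivation are correct.
The final answer f''''(z) = cos(z) is valid.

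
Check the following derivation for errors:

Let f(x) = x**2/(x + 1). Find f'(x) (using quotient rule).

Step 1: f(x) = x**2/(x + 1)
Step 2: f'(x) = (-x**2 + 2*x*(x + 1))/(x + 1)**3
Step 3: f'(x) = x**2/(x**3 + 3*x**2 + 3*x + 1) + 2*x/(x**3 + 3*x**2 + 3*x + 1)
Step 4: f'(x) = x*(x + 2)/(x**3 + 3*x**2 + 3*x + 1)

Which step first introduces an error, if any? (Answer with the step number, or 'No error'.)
Step 2

Step 2 is incorrect due to a wrong exponent.
The step shows: (-x**2 + 2*x*(x + 1))/(x + 1)**3
The correct value should be: (-x**2 + 2*x*(x + 1))/(x + 1)**2

Explanation: The exponent -2 on x + 1 was incorrectly written as -3: the term (-x**2 + 2*x*(x + 1))/(x + 1)**2 was incorrectly written as (-x**2 + 2*x*(x + 1))/(x + 1)**3
The later steps are derived from this incorrect expression, so the error originates in Step 2.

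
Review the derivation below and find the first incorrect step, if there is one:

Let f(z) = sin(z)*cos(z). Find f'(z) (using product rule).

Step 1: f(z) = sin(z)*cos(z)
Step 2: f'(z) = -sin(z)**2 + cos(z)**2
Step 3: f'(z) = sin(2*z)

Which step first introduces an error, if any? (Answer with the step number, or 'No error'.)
Step 3

Step 3 is incorrect due to a wrong trig function.
The step shows: sin(2*z)
The correct value should be: cos(2*z)

Explanation: cos(2*z) was incorrectly written as sin(2*z): the term cos(2*z) was incorrectly written as sin(2*z)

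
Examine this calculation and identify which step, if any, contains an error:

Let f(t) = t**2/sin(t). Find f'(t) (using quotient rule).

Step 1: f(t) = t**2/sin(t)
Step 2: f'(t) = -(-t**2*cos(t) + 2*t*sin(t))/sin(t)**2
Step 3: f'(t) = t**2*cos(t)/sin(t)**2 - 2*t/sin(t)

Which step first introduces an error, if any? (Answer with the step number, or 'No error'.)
Step 2

Step 2 is incorrect due to a sign flip.
The step shows: -(-t**2*cos(t) + 2*t*sin(t))/sin(t)**2
The correct value should be: (-t**2*cos(t) + 2*t*sin(t))/sin(t)**2

Explanation: The sign of the whole expression was flipped: the term (-t**2*cos(t) + 2*t*sin(t))/sin(t)**2 was incorrectly written as -(-t**2*cos(t) + 2*t*sin(t))/sin(t)**2
The later steps are derived from this incorrect expression, so the error originates in Step 2.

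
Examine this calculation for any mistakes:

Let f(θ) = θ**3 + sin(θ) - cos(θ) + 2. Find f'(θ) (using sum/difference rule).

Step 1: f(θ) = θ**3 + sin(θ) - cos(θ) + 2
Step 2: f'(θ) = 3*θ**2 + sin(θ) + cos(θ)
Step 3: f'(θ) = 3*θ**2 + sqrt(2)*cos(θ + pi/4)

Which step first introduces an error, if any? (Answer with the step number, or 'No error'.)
Step 3

Step 3 is incorrect due to a wrong trig function.
The step shows: 3*θ**2 + sqrt(2)*cos(θ + pi/4)
The correct value should be: 3*θ**2 + sqrt(2)*sin(θ + pi/4)

Explanation: sin(θ + pi/4) was incorrectly written as cos(θ + pi/4): the term sqrt(2)*sin(θ + pi/4) was incorrectly written as sqrt(2)*cos(θ + pi/4)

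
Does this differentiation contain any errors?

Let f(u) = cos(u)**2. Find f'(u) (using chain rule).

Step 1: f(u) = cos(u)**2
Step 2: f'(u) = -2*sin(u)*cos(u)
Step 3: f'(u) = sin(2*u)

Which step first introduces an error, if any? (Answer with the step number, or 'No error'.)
Step 3

Step 3 is incorrect due to a sign flip.
The step shows: sin(2*u)
The correct value should be: -sin(2*u)

Explanation: The sign of the whole expression was flipped: the term -sin(2*u) was incorrectly written as sin(2*u)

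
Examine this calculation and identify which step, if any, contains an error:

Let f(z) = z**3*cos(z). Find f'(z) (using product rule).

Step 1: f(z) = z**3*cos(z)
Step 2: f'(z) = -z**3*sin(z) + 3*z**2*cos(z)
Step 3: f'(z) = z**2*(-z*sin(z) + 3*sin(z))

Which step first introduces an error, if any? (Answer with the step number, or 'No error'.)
Step 3

Step 3 is incorrect due to a wrong trig function.
The step shows: z**2*(-z*sin(z) + 3*sin(z))
The correct value should be: z**2*(-z*sin(z) + 3*cos(z))

Explanation: cos(z) was incorrectly written as sin(z): the term z**2*(-z*sin(z) + 3*cos(z)) was incorrectly written as z**2*(-z*sin(z) + 3*sin(z))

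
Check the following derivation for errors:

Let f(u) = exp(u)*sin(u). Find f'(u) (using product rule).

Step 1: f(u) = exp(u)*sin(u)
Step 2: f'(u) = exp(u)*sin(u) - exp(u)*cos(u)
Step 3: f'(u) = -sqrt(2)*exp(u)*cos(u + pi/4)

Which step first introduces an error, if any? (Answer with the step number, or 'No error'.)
Step 2

Step 2 is incorrect due to a sign flip.
The step shows: exp(u)*sin(u) - exp(u)*cos(u)
The correct value should be: exp(u)*sin(u) + exp(u)*cos(u)

Explanation: The sign of one term was flipped: the term exp(u)*cos(u) was incorrectly written as -exp(u)*cos(u)
The later steps are derived from this incorrect expression, so the error originates in Step 2.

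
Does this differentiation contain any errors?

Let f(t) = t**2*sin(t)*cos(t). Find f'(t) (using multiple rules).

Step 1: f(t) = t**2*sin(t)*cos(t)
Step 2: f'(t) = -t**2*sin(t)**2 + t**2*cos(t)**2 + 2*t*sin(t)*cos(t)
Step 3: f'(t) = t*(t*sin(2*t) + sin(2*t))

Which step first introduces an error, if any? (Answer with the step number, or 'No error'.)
Step 3

Step 3 is incorrect due to a wrong trig function.
The step shows: t*(t*sin(2*t) + sin(2*t))
The correct value should be: t*(t*cos(2*t) + sin(2*t))

Explanation: cos(2*t) was incorrectly written as sin(2*t): the term t*(t*cos(2*t) + sin(2*t)) was incorrectly written as t*(t*sin(2*t) + sin(2*t))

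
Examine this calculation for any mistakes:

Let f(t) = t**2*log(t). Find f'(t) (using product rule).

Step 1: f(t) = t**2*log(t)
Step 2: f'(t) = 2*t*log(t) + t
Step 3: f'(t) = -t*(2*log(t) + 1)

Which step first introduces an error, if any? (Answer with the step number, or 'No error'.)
Step 3

Step 3 is incorrect due to a sign flip.
The step shows: -t*(2*log(t) + 1)
The correct value should be: t*(2*log(t) + 1)

Explanation: The sign of the whole expression was flipped: the term t*(2*log(t) + 1) was incorrectly written as -t*(2*log(t) + 1)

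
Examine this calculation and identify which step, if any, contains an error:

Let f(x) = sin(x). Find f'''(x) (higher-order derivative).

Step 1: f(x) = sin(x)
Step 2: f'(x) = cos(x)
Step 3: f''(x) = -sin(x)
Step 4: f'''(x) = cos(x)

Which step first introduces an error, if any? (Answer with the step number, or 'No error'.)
Step 4

Step 4 is incorrect due to a sign flip.
The step shows: cos(x)
The correct value should be: -cos(x)

Explanation: The sign of the whole expression was flipped: the term -cos(x) was incorrectly written as cos(x)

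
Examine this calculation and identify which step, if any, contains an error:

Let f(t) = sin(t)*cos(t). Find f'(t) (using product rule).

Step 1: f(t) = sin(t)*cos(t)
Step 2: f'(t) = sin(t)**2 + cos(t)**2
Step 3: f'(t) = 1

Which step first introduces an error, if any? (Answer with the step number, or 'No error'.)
Step 2

Step 2 is incorrect due to a sign flip.
The step shows: sin(t)**2 + cos(t)**2
The correct value should be: -sin(t)**2 + cos(t)**2

Explanation: The sign of one term was flipped: the term -sin(t)**2 was incorrectly written as sin(t)**2
The later steps are derived from this incorrect expression, so the error originates in Step 2.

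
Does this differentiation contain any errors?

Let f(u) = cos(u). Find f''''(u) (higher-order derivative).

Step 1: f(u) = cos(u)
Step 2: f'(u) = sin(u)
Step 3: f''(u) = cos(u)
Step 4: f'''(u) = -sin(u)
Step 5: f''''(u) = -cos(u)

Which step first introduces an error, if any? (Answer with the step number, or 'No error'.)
Step 2

Step 2 is incorrect due to a sign flip.
The step shows: sin(u)
The correct value should be: -sin(u)

Explanation: The sign of the whole expression was flipped: the term -sin(u) was incorrectly written as sin(u)
The later steps are derived from this incorrect expression, so the error originates in Step 2.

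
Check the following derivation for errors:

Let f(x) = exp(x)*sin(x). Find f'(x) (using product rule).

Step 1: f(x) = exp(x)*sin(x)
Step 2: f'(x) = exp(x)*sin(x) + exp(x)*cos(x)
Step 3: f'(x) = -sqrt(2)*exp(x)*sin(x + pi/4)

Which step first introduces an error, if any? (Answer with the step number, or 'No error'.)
Step 3

Step 3 is incorrect due to a sign flip.
The step shows: -sqrt(2)*exp(x)*sin(x + pi/4)
The correct value should be: sqrt(2)*exp(x)*sin(x + pi/4)

Explanation: The sign of the whole expression was flipped: the term sqrt(2)*exp(x)*sin(x + pi/4) was incorrectly written as -sqrt(2)*exp(x)*sin(x + pi/4)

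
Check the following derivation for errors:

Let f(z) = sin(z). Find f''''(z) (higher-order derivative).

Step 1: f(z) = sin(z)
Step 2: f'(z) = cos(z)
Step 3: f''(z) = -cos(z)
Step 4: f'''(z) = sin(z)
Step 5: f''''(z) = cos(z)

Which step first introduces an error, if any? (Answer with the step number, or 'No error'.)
Step 3

Step 3 is incorrect due to a wrong trig function.
The step shows: -cos(z)
The correct value should be: -sin(z)

Explanation: sin(z) was incorrectly written as cos(z): the term -sin(z) was incorrectly written as -cos(z)
The later steps are derived from this incorrect expression, so the error originates in Step 3.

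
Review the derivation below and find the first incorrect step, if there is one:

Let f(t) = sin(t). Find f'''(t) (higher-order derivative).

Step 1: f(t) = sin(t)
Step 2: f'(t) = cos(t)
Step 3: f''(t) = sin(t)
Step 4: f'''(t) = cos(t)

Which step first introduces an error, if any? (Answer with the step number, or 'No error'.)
Step 3

Step 3 is incorrect due to a sign flip.
The step shows: sin(t)
The correct value should be: -sin(t)

Explanation: The sign of the whole expression was flipped: the term -sin(t) was incorrectly written as sin(t)
The later steps are derived from this incorrect expression, so the error originates in Step 3.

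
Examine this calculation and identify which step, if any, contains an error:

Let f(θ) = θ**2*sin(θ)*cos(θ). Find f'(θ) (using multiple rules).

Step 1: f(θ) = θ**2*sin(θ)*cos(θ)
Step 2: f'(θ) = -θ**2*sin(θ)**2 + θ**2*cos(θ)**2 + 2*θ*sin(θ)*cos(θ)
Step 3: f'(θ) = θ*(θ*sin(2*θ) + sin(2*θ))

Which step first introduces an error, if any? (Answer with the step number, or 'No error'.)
Step 3

Step 3 is incorrect due to a wrong trig function.
The step shows: θ*(θ*sin(2*θ) + sin(2*θ))
The correct value should be: θ*(θ*cos(2*θ) + sin(2*θ))

Explanation: cos(2*θ) was incorrectly written as sin(2*θ): the term θ*(θ*cos(2*θ) + sin(2*θ)) was incorrectly written as θ*(θ*sin(2*θ) + sin(2*θ))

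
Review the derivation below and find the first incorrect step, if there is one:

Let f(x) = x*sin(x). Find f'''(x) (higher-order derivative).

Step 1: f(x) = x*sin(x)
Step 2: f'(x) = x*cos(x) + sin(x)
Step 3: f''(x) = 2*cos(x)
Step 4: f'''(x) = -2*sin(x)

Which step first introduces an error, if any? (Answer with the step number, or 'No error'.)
Step 3

Step 3 is incorrect due to a dropped term.
The step shows: 2*cos(x)
The correct value should be: -x*sin(x) + 2*cos(x)

Explanation: A term was dropped: the term -x*sin(x) was incorrectly omitted
The later steps are derived from this incorrect expression, so the error originates in Step 3.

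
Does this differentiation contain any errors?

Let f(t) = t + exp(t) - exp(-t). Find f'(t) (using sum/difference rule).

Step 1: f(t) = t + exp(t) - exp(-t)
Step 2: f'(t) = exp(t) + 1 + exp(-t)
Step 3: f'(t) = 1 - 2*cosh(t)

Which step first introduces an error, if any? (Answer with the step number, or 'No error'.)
Step 3

Step 3 is incorrect due to a sign flip.
The step shows: 1 - 2*cosh(t)
The correct value should be: 2*cosh(t) + 1

Explanation: The sign of one term was flipped: the term 2*cosh(t) was incorrectly written as -2*cosh(t)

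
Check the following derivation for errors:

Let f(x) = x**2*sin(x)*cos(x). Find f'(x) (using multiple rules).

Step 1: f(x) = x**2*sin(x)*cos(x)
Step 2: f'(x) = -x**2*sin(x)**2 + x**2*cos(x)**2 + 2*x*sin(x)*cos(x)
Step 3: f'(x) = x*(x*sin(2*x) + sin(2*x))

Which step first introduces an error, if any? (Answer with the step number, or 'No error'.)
Step 3

Step 3 is incorrect due to a wrong trig function.
The step shows: x*(x*sin(2*x) + sin(2*x))
The correct value should be: x*(x*cos(2*x) + sin(2*x))

Explanation: cos(2*x) was incorrectly written as sin(2*x): the term x*(x*cos(2*x) + sin(2*x)) was incorrectly written as x*(x*sin(2*x) + sin(2*x))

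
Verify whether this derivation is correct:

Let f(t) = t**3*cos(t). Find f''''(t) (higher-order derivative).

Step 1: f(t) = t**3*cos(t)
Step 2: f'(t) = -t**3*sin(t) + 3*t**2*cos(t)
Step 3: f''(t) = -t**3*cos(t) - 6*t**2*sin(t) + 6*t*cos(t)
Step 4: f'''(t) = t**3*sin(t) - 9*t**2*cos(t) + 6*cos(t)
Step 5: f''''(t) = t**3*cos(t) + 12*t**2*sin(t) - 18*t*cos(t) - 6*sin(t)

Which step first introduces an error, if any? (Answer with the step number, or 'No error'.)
Step 4

Step 4 is incorrect due to a dropped term.
The step shows: t**3*sin(t) - 9*t**2*cos(t) + 6*cos(t)
The correct value should be: t**3*sin(t) - 9*t**2*cos(t) - 18*t*sin(t) + 6*cos(t)

Explanation: A term was dropped: the term -18*t*sin(t) was incorrectly omitted
The later steps are derived from this incorrect expression, so the error originates in Step 4.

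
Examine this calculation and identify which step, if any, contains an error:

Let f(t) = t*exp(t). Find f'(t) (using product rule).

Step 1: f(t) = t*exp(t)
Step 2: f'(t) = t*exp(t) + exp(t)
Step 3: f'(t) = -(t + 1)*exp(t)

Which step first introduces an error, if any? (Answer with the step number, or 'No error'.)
Step 3

Step 3 is incorrect due to a sign flip.
The step shows: -(t + 1)*exp(t)
The correct value should be: (t + 1)*exp(t)

Explanation: The sign of the whole expression was flipped: the term (t + 1)*exp(t) was incorrectly written as -(t + 1)*exp(t)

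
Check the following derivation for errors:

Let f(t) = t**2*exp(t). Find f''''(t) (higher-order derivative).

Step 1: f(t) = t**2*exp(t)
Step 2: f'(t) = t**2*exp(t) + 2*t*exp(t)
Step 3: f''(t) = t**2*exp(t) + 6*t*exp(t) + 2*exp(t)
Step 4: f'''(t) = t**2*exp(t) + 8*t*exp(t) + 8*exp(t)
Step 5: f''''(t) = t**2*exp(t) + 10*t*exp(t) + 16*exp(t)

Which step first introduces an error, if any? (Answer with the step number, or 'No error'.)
Step 3

Step 3 is incorrect due to a wrong coefficient.
The step shows: t**2*exp(t) + 6*t*exp(t) + 2*exp(t)
The correct value should be: t**2*exp(t) + 4*t*exp(t) + 2*exp(t)

Explanation: The coefficient 4 was incorrectly written as 6: the term 4*t*exp(t) was incorrectly written as 6*t*exp(t)
The later steps are derived from this incorrect expression, so the error originates in Step 3.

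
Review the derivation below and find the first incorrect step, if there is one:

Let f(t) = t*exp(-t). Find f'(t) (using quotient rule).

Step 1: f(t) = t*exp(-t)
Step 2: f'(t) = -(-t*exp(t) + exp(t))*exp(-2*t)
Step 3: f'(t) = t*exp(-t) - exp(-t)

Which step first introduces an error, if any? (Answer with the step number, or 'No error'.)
Step 2

Step 2 is incorrect due to a sign flip.
The step shows: -(-t*exp(t) + exp(t))*exp(-2*t)
The correct value should be: (-t*exp(t) + exp(t))*exp(-2*t)

Explanation: The sign of the whole expression was flipped: the term (-t*exp(t) + exp(t))*exp(-2*t) was incorrectly written as -(-t*exp(t) + exp(t))*exp(-2*t)
The later steps are derived from this incorrect expression, so the error originates in Step 2.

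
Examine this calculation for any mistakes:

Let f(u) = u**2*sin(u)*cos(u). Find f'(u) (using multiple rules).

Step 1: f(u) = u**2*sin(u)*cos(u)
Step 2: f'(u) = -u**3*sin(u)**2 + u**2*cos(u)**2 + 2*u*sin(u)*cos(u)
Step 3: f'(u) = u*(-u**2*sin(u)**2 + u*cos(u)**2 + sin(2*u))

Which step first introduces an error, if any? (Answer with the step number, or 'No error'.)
Step 2

Step 2 is incorrect due to a wrong exponent.
The step shows: -u**3*sin(u)**2 + u**2*cos(u)**2 + 2*u*sin(u)*cos(u)
The correct value should be: -u**2*sin(u)**2 + u**2*cos(u)**2 + 2*u*sin(u)*cos(u)

Explanation: The exponent 2 on u was incorrectly written as 3: the term -u**2*sin(u)**2 was incorrectly written as -u**3*sin(u)**2
The later steps are derived from this incorrect expression, so the error originates in Step 2.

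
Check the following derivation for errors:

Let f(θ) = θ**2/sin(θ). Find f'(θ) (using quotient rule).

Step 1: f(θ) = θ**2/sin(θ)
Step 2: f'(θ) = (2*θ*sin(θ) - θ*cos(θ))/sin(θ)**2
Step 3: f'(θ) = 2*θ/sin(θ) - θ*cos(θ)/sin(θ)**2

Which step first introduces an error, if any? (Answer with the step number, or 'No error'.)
Step 2

Step 2 is incorrect due to a wrong exponent.
The step shows: (2*θ*sin(θ) - θ*cos(θ))/sin(θ)**2
The correct value should be: (-θ**2*cos(θ) + 2*θ*sin(θ))/sin(θ)**2

Explanation: The exponent 2 on θ was incorrectly written as 1: the term (-θ**2*cos(θ) + 2*θ*sin(θ))/sin(θ)**2 was incorrectly written as (2*θ*sin(θ) - θ*cos(θ))/sin(θ)**2
The later steps are derived from this incorrect expression, so the error originates in Step 2.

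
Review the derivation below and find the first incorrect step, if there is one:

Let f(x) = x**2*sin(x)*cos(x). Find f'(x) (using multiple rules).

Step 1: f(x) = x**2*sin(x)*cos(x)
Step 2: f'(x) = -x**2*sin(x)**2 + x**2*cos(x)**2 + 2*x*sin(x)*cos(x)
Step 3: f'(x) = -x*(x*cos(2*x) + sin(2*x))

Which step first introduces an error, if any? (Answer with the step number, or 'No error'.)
Step 3

Step 3 is incorrect due to a sign flip.
The step shows: -x*(x*cos(2*x) + sin(2*x))
The correct value should be: x*(x*cos(2*x) + sin(2*x))

Explanation: The sign of the whole expression was flipped: the term x*(x*cos(2*x) + sin(2*x)) was incorrectly written as -x*(x*cos(2*x) + sin(2*x))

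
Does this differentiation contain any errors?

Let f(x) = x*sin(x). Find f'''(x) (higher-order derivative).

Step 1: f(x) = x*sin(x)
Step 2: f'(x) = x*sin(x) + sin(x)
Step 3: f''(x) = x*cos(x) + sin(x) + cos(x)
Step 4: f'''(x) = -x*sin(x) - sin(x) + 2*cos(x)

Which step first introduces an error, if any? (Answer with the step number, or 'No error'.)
Step 2

Step 2 is incorrect due to a wrong trig function.
The step shows: x*sin(x) + sin(x)
The correct value should be: x*cos(x) + sin(x)

Explanation: cos(x) was incorrectly written as sin(x): the term x*cos(x) was incorrectly written as x*sin(x)
The later steps are derived from this incorrect expression, so the error originates in Step 2.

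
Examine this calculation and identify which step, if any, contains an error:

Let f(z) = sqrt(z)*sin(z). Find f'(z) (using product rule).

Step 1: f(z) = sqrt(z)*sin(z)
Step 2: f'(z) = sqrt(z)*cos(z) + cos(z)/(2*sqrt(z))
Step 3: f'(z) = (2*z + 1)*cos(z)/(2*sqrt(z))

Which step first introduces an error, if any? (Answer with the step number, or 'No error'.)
Step 2

Step 2 is incorrect due to a wrong trig function.
The step shows: sqrt(z)*cos(z) + cos(z)/(2*sqrt(z))
The correct value should be: sqrt(z)*cos(z) + sin(z)/(2*sqrt(z))

Explanation: sin(z) was incorrectly written as cos(z): the term sin(z)/(2*sqrt(z)) was incorrectly written as cos(z)/(2*sqrt(z))
The later steps are derived from this incorrect expression, so the error originates in Step 2.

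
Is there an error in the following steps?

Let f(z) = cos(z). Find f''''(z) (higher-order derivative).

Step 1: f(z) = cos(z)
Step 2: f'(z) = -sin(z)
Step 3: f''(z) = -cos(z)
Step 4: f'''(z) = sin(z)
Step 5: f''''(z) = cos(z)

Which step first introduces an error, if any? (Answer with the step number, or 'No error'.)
No error

All steps in this derivation are correct.
The final answer f''''(z) = cos(z) is valid.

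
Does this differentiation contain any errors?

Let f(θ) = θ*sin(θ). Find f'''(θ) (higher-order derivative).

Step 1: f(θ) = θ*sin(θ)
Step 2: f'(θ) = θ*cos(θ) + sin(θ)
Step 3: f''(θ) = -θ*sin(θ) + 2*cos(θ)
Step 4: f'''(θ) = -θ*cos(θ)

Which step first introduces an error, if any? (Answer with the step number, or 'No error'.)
Step 4

Step 4 is incorrect due to a dropped term.
The step shows: -θ*cos(θ)
The correct value should be: -θ*cos(θ) - 3*sin(θ)

Explanation: A term was dropped: the term -3*sin(θ) was incorrectly omitted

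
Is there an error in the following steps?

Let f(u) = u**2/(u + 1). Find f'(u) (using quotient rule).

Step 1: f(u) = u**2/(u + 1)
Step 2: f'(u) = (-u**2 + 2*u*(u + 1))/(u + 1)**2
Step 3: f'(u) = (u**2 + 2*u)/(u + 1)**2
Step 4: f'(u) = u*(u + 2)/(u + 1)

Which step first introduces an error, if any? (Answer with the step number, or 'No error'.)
Step 4

Step 4 is incorrect due to a wrong exponent.
The step shows: u*(u + 2)/(u + 1)
The correct value should be: u*(u + 2)/(u + 1)**2

Explanation: The exponent -2 on u + 1 was incorrectly written as -1: the term u*(u + 2)/(u + 1)**2 was incorrectly written as u*(u + 2)/(u + 1)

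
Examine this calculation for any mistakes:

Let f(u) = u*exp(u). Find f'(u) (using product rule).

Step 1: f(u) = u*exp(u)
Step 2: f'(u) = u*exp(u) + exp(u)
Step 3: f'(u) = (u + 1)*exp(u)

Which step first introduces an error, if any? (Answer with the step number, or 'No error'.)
No error

All steps in this derivation are correct.
The final answer f'(u) = (u + 1)*exp(u) is valid.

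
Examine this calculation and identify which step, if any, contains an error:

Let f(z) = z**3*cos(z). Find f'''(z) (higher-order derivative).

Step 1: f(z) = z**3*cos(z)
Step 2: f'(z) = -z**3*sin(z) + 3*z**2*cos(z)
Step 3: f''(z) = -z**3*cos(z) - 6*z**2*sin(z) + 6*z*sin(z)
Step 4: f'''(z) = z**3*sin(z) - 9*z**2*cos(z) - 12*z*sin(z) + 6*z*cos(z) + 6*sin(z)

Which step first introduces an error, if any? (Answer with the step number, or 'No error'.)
Step 3

Step 3 is incorrect due to a wrong trig function.
The step shows: -z**3*cos(z) - 6*z**2*sin(z) + 6*z*sin(z)
The correct value should be: -z**3*cos(z) - 6*z**2*sin(z) + 6*z*cos(z)

Explanation: cos(z) was incorrectly written as sin(z): the term 6*z*cos(z) was incorrectly written as 6*z*sin(z)
The later steps are derived from this incorrect expression, so the error originates in Step 3.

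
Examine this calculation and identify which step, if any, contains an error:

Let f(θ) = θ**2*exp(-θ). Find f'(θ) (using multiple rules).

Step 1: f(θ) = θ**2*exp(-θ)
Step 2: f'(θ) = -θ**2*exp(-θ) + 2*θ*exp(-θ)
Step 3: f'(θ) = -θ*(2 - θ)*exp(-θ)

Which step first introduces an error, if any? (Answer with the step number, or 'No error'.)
Step 3

Step 3 is incorrect due to a sign flip.
The step shows: -θ*(2 - θ)*exp(-θ)
The correct value should be: θ*(2 - θ)*exp(-θ)

Explanation: The sign of the whole expression was flipped: the term θ*(2 - θ)*exp(-θ) was incorrectly written as -θ*(2 - θ)*exp(-θ)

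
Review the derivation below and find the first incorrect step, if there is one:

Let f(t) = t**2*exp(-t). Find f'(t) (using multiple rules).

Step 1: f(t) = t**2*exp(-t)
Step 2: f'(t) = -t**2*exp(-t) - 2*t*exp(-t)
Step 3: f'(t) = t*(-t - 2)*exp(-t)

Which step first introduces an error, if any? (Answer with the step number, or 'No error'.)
Step 2

Step 2 is incorrect due to a sign flip.
The step shows: -t**2*exp(-t) - 2*t*exp(-t)
The correct value should be: -t**2*exp(-t) + 2*t*exp(-t)

Explanation: The sign of one term was flipped: the term 2*t*exp(-t) was incorrectly written as -2*t*exp(-t)
The later steps are derived from this incorrect expression, so the error originates in Step 2.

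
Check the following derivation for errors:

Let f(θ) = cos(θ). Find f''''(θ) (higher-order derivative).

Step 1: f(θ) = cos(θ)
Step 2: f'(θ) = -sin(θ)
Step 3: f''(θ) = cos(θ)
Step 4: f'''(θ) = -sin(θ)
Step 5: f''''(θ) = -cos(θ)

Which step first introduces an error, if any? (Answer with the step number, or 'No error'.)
Step 3

Step 3 is incorrect due to a sign flip.
The step shows: cos(θ)
The correct value should be: -cos(θ)

Explanation: The sign of the whole expression was flipped: the term -cos(θ) was incorrectly written as cos(θ)
The later steps are derived from this incorrect expression, so the error originates in Step 3.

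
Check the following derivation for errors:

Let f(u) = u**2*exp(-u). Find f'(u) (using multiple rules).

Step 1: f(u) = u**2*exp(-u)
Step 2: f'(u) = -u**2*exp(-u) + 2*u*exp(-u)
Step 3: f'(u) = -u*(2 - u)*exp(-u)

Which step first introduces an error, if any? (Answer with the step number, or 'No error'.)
Step 3

Step 3 is incorrect due to a sign flip.
The step shows: -u*(2 - u)*exp(-u)
The correct value should be: u*(2 - u)*exp(-u)

Explanation: The sign of the whole expression was flipped: the term u*(2 - u)*exp(-u) was incorrectly written as -u*(2 - u)*exp(-u)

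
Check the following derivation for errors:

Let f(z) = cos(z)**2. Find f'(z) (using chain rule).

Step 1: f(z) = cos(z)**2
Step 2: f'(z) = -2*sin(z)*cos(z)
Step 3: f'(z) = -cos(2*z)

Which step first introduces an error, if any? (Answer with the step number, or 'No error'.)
Step 3

Step 3 is incorrect due to a wrong trig function.
The step shows: -cos(2*z)
The correct value should be: -sin(2*z)

Explanation: sin(2*z) was incorrectly written as cos(2*z): the term -sin(2*z) was incorrectly written as -cos(2*z)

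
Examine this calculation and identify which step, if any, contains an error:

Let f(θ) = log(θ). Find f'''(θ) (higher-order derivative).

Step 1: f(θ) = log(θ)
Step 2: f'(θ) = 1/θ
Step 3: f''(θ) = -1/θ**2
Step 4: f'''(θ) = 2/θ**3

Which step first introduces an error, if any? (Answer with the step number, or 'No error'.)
No error

All steps in this derivation are correct.
The final answer f'''(θ) = 2/θ**3 is valid.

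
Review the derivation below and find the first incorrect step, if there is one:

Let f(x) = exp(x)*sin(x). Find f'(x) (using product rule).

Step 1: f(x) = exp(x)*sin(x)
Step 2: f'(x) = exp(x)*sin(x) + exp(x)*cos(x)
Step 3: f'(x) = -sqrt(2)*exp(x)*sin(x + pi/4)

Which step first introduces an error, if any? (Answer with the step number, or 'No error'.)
Step 3

Step 3 is incorrect due to a sign flip.
The step shows: -sqrt(2)*exp(x)*sin(x + pi/4)
The correct value should be: sqrt(2)*exp(x)*sin(x + pi/4)

Explanation: The sign of the whole expression was flipped: the term sqrt(2)*exp(x)*sin(x + pi/4) was incorrectly written as -sqrt(2)*exp(x)*sin(x + pi/4)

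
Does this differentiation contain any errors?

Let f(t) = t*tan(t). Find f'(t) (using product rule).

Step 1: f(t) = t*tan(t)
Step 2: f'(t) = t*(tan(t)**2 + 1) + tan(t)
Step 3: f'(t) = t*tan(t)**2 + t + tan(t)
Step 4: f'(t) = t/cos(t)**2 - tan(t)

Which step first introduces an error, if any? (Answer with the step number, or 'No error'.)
Step 4

Step 4 is incorrect due to a sign flip.
The step shows: t/cos(t)**2 - tan(t)
The correct value should be: t/cos(t)**2 + tan(t)

Explanation: The sign of one term was flipped: the term tan(t) was incorrectly written as -tan(t)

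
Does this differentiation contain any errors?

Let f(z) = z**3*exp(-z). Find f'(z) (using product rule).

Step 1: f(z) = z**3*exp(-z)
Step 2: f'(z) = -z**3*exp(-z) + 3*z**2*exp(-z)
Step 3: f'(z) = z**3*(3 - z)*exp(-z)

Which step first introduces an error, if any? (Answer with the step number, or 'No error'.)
Step 3

Step 3 is incorrect due to a wrong exponent.
The step shows: z**3*(3 - z)*exp(-z)
The correct value should be: z**2*(3 - z)*exp(-z)

Explanation: The exponent 2 on z was incorrectly written as 3: the term z**2*(3 - z)*exp(-z) was incorrectly written as z**3*(3 - z)*exp(-z)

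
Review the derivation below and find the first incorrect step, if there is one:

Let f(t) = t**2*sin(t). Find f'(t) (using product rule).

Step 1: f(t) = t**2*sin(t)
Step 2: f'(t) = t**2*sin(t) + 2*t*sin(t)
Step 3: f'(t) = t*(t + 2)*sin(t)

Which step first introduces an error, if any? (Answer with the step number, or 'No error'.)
Step 2

Step 2 is incorrect due to a wrong trig function.
The step shows: t**2*sin(t) + 2*t*sin(t)
The correct value should be: t**2*cos(t) + 2*t*sin(t)

Explanation: cos(t) was incorrectly written as sin(t): the term t**2*cos(t) was incorrectly written as t**2*sin(t)
The later steps are derived from this incorrect expression, so the error originates in Step 2.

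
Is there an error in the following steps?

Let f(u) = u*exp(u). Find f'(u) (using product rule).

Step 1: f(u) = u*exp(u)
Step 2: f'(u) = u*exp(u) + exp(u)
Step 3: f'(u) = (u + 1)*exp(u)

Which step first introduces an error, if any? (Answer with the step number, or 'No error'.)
No error

All steps in this derivation are correct.
The final answer f'(u) = (u + 1)*exp(u) is valid.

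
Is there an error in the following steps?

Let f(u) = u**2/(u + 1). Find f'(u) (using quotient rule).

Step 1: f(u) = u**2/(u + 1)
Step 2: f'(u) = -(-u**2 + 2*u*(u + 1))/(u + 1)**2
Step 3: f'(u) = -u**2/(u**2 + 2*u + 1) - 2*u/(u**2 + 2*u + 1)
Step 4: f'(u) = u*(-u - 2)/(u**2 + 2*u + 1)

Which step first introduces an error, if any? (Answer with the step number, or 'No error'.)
Step 2

Step 2 is incorrect due to a sign flip.
The step shows: -(-u**2 + 2*u*(u + 1))/(u + 1)**2
The correct value should be: (-u**2 + 2*u*(u + 1))/(u + 1)**2

Explanation: The sign of the whole expression was flipped: the term (-u**2 + 2*u*(u + 1))/(u + 1)**2 was incorrectly written as -(-u**2 + 2*u*(u + 1))/(u + 1)**2
The later steps are derived from this incorrect expression, so the error originates in Step 2.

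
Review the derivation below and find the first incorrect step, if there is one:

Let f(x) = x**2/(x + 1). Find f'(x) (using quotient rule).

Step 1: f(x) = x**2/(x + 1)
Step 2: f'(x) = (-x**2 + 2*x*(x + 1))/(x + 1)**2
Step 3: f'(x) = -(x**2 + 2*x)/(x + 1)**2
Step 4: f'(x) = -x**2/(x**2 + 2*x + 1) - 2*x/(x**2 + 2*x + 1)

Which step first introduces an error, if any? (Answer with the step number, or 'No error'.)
Step 3

Step 3 is incorrect due to a sign flip.
The step shows: -(x**2 + 2*x)/(x + 1)**2
The correct value should be: (x**2 + 2*x)/(x + 1)**2

Explanation: The sign of the whole expression was flipped: the term (x**2 + 2*x)/(x + 1)**2 was incorrectly written as -(x**2 + 2*x)/(x + 1)**2
The later steps are derived from this incorrect expression, so the error originates in Step 3.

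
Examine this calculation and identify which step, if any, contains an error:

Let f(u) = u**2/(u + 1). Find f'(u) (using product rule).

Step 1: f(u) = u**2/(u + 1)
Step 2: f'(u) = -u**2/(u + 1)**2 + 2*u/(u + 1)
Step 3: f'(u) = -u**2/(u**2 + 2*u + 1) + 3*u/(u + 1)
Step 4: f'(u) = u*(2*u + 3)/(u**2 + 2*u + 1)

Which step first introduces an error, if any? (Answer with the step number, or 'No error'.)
Step 3

Step 3 is incorrect due to a wrong coefficient.
The step shows: -u**2/(u**2 + 2*u + 1) + 3*u/(u + 1)
The correct value should be: -u**2/(u**2 + 2*u + 1) + 2*u/(u + 1)

Explanation: The coefficient 2 was incorrectly written as 3: the term 2*u/(u + 1) was incorrectly written as 3*u/(u + 1)
The later steps are derived from this incorrect expression, so the error originates in Step 3.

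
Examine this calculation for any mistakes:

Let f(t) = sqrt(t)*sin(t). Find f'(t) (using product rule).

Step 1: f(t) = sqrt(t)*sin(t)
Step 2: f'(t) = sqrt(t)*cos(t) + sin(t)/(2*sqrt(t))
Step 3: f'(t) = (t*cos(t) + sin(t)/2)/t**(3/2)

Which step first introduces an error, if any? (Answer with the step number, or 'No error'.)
Step 3

Step 3 is incorrect due to a wrong exponent.
The step shows: (t*cos(t) + sin(t)/2)/t**(3/2)
The correct value should be: (t*cos(t) + sin(t)/2)/sqrt(t)

Explanation: The exponent -1/2 on t was incorrectly written as -3/2: the term (t*cos(t) + sin(t)/2)/sqrt(t) was incorrectly written as (t*cos(t) + sin(t)/2)/t**(3/2)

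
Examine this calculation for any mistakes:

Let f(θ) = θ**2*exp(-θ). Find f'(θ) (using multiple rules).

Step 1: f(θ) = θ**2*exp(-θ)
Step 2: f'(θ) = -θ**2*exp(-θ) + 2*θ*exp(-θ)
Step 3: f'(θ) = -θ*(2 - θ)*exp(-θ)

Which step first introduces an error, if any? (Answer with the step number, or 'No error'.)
Step 3

Step 3 is incorrect due to a sign flip.
The step shows: -θ*(2 - θ)*exp(-θ)
The correct value should be: θ*(2 - θ)*exp(-θ)

Explanation: The sign of the whole expression was flipped: the term θ*(2 - θ)*exp(-θ) was incorrectly written as -θ*(2 - θ)*exp(-θ)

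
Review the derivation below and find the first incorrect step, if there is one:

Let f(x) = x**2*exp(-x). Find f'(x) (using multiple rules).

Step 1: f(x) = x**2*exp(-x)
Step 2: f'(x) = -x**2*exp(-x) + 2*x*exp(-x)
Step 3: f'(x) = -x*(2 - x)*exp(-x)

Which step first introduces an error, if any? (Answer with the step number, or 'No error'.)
Step 3

Step 3 is incorrect due to a sign flip.
The step shows: -x*(2 - x)*exp(-x)
The correct value should be: x*(2 - x)*exp(-x)

Explanation: The sign of the whole expression was flipped: the term x*(2 - x)*exp(-x) was incorrectly written as -x*(2 - x)*exp(-x)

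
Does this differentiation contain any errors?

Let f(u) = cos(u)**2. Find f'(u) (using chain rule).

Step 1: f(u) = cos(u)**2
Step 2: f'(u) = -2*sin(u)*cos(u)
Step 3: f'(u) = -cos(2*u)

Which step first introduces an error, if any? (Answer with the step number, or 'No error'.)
Step 3

Step 3 is incorrect due to a wrong trig function.
The step shows: -cos(2*u)
The correct value should be: -sin(2*u)

Explanation: sin(2*u) was incorrectly written as cos(2*u): the term -sin(2*u) was incorrectly written as -cos(2*u)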